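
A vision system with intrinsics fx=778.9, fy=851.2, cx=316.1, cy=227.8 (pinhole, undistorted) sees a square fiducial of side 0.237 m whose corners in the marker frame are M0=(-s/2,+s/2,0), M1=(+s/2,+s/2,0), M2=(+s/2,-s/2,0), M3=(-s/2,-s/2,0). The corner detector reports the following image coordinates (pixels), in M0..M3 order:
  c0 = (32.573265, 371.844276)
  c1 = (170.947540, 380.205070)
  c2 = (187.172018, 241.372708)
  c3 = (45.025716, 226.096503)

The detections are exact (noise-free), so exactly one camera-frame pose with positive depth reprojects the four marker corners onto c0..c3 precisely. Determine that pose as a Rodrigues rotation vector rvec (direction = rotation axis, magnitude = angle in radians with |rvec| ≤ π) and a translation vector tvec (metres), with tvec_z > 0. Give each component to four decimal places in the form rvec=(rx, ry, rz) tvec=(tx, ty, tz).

rvec=(0.2012, -0.2550, 0.1309) tvec=(-0.3578, 0.1247, 1.3549)

Intrinsics K: fx=778.9, fy=851.2, cx=316.1, cy=227.8
Marker side s = 0.237 m; corners in marker frame (Z=0):
  M0 = (-0.1185, +0.1185, 0)
  M1 = (+0.1185, +0.1185, 0)
  M2 = (+0.1185, -0.1185, 0)
  M3 = (-0.1185, -0.1185, 0)
Detected image corners:
  c0 = (32.573265, 371.844276) px
  c1 = (170.947540, 380.205070) px
  c2 = (187.172018, 241.372708) px
  c3 = (45.025716, 226.096503) px
Planar DLT: solve 8×8 A·h = b for H (H[2,2]=1):
  H  [+612.82161 -46.16199 +110.42856]
  H  [+108.78160 +640.68643 +306.13933]
  H  [+0.19399 +0.13330 +1.00000]
B = K⁻¹H; ‖b₁‖=0.738056, ‖b₂‖=0.738056; λ = 2/(‖b₁‖+‖b₂‖) = 1.354911, sign → tz>0 ⇒ λ=+1.354911
r₁ = λ·B[:,0] = (+0.95934,+0.10281,+0.26285); r₂ = λ·B[:,1] = (-0.15360,+0.97149,+0.18062)
r₃ = r₁×r₂ = (-0.23678,-0.21365,+0.94778); SVD([r₁ r₂ r₃]) → R = UVᵀ:
  R  [+0.95934 -0.15360 -0.23678]
  R  [+0.10281 +0.97149 -0.21365]
  R  [+0.26285 +0.18062 +0.94778]
t = (-0.35777, +0.12470, +1.35491) m
tr R = 2.878613; θ = arccos((tr R − 1)/2) = 0.350194 rad = 20.065°
axis k = ((R−Rᵀ)₃₂, (R−Rᵀ)₁₃, (R−Rᵀ)₂₁) / (2 sinθ) = (+0.574591, -0.728150, +0.373689)
rvec = θ·k = (+0.201218, -0.254993, +0.130864)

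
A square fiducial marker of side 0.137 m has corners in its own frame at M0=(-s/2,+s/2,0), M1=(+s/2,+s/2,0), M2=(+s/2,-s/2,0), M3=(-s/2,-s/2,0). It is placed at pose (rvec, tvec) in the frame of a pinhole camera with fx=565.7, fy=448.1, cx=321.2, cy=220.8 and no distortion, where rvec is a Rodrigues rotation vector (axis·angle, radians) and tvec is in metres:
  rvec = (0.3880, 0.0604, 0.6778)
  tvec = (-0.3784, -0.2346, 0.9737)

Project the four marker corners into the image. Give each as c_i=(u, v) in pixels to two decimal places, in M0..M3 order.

Intrinsics K: fx=565.7, fy=448.1, cx=321.2, cy=220.8
Marker side s = 0.137 m; corners in marker frame (Z=0):
  M0 = (-0.0685, +0.0685, 0)
  M1 = (+0.0685, +0.0685, 0)
  M2 = (+0.0685, -0.0685, 0)
  M3 = (-0.0685, -0.0685, 0)
rvec = (0.3880, 0.0604, 0.6778), |rvec| = θ = 0.78333 rad = 44.881°
Rodrigues: sinθ=0.70564, 1−cosθ=0.29143; R = I + sinθ·[k]× + (1−cosθ)·[k]×²:
    [+0.78007 -0.59945 +0.17932]
    [+0.62171 +0.71030 -0.33008]
    [+0.07050 +0.36896 +0.92677]
t = (-0.3784, -0.2346, 0.9737) m
M0: Pc = R·M0+t = (-0.47290, -0.22853, +0.99415); u = 565.7·(-0.47290)/0.99415 + 321.2 = 52.1067, v = 448.1·(-0.22853)/0.99415 + 220.8 = 117.7919
M1: Pc = R·M1+t = (-0.36603, -0.14336, +1.00380); u = 565.7·(-0.36603)/1.00380 + 321.2 = 114.9227, v = 448.1·(-0.14336)/1.00380 + 220.8 = 156.8050
M2: Pc = R·M2+t = (-0.28390, -0.24067, +0.95325); u = 565.7·(-0.28390)/0.95325 + 321.2 = 152.7204, v = 448.1·(-0.24067)/0.95325 + 220.8 = 107.6681
M3: Pc = R·M3+t = (-0.39077, -0.32584, +0.94360); u = 565.7·(-0.39077)/0.94360 + 321.2 = 86.9262, v = 448.1·(-0.32584)/0.94360 + 220.8 = 66.0622

c0=(52.11, 117.79) c1=(114.92, 156.80) c2=(152.72, 107.67) c3=(86.93, 66.06)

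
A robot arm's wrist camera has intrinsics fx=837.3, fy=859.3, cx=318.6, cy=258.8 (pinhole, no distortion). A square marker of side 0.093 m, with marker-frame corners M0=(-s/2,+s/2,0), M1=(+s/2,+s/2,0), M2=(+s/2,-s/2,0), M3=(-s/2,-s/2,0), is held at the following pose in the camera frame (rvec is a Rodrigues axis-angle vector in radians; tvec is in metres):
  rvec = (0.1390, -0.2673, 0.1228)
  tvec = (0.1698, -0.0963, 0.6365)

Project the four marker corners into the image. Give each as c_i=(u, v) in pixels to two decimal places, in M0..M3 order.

c0=(476.66, 183.25) c1=(584.41, 198.64) c2=(605.86, 75.52) c3=(497.03, 54.84)

Intrinsics K: fx=837.3, fy=859.3, cx=318.6, cy=258.8
Marker side s = 0.093 m; corners in marker frame (Z=0):
  M0 = (-0.0465, +0.0465, 0)
  M1 = (+0.0465, +0.0465, 0)
  M2 = (+0.0465, -0.0465, 0)
  M3 = (-0.0465, -0.0465, 0)
rvec = (0.1390, -0.2673, 0.1228), |rvec| = θ = 0.32535 rad = 18.641°
Rodrigues: sinθ=0.31964, 1−cosθ=0.05246; R = I + sinθ·[k]× + (1−cosθ)·[k]×²:
    [+0.95712 -0.13906 -0.25415]
    [+0.10223 +0.98295 -0.15283]
    [+0.27107 +0.12029 +0.95501]
t = (0.1698, -0.0963, 0.6365) m
M0: Pc = R·M0+t = (+0.11883, -0.05535, +0.62949); u = 837.3·(+0.11883)/0.62949 + 318.6 = 476.6561, v = 859.3·(-0.05535)/0.62949 + 258.8 = 183.2478
M1: Pc = R·M1+t = (+0.20784, -0.04584, +0.65470); u = 837.3·(+0.20784)/0.65470 + 318.6 = 584.4081, v = 859.3·(-0.04584)/0.65470 + 258.8 = 198.6357
M2: Pc = R·M2+t = (+0.22077, -0.13725, +0.64351); u = 837.3·(+0.22077)/0.64351 + 318.6 = 605.8561, v = 859.3·(-0.13725)/0.64351 + 258.8 = 75.5213
M3: Pc = R·M3+t = (+0.13176, -0.14676, +0.61830); u = 837.3·(+0.13176)/0.61830 + 318.6 = 497.0290, v = 859.3·(-0.14676)/0.61830 + 258.8 = 54.8354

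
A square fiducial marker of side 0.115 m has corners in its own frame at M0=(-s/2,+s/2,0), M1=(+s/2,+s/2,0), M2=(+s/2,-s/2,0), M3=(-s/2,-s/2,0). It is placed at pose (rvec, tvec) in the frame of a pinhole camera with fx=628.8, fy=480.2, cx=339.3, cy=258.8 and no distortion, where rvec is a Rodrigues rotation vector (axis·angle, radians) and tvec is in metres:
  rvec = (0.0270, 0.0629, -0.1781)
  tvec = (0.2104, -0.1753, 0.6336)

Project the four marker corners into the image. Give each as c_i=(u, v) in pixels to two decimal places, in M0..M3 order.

c0=(500.94, 177.13) c1=(615.40, 160.75) c2=(596.01, 73.94) c3=(481.34, 91.41)

Intrinsics K: fx=628.8, fy=480.2, cx=339.3, cy=258.8
Marker side s = 0.115 m; corners in marker frame (Z=0):
  M0 = (-0.0575, +0.0575, 0)
  M1 = (+0.0575, +0.0575, 0)
  M2 = (+0.0575, -0.0575, 0)
  M3 = (-0.0575, -0.0575, 0)
rvec = (0.0270, 0.0629, -0.1781), |rvec| = θ = 0.19080 rad = 10.932°
Rodrigues: sinθ=0.18965, 1−cosθ=0.01815; R = I + sinθ·[k]× + (1−cosθ)·[k]×²:
    [+0.98222 +0.17787 +0.06012]
    [-0.17617 +0.98382 -0.03242]
    [-0.06492 +0.02125 +0.99766]
t = (0.2104, -0.1753, 0.6336) m
M0: Pc = R·M0+t = (+0.16415, -0.10860, +0.63855); u = 628.8·(+0.16415)/0.63855 + 339.3 = 500.9424, v = 480.2·(-0.10860)/0.63855 + 258.8 = 177.1316
M1: Pc = R·M1+t = (+0.27710, -0.12886, +0.63109); u = 628.8·(+0.27710)/0.63109 + 339.3 = 615.3996, v = 480.2·(-0.12886)/0.63109 + 258.8 = 160.7495
M2: Pc = R·M2+t = (+0.25665, -0.24200, +0.62865); u = 628.8·(+0.25665)/0.62865 + 339.3 = 596.0132, v = 480.2·(-0.24200)/0.62865 + 258.8 = 73.9447
M3: Pc = R·M3+t = (+0.14370, -0.22174, +0.63611); u = 628.8·(+0.14370)/0.63611 + 339.3 = 481.3437, v = 480.2·(-0.22174)/0.63611 + 258.8 = 91.4085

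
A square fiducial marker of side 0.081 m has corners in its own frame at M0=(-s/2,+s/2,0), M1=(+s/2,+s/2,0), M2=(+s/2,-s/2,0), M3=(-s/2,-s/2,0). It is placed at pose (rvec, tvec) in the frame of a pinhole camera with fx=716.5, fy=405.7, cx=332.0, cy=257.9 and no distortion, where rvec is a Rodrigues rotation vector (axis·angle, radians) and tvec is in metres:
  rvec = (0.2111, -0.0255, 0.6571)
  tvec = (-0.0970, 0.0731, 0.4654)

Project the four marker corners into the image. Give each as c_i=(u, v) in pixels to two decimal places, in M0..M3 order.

c0=(97.29, 326.96) c1=(197.35, 367.51) c2=(269.49, 316.19) c3=(167.25, 273.47)

Intrinsics K: fx=716.5, fy=405.7, cx=332.0, cy=257.9
Marker side s = 0.081 m; corners in marker frame (Z=0):
  M0 = (-0.0405, +0.0405, 0)
  M1 = (+0.0405, +0.0405, 0)
  M2 = (+0.0405, -0.0405, 0)
  M3 = (-0.0405, -0.0405, 0)
rvec = (0.2111, -0.0255, 0.6571), |rvec| = θ = 0.69065 rad = 39.571°
Rodrigues: sinθ=0.63704, 1−cosθ=0.22917; R = I + sinθ·[k]× + (1−cosθ)·[k]×²:
    [+0.79224 -0.60868 +0.04312]
    [+0.60351 +0.77115 -0.20276]
    [+0.09016 +0.18666 +0.97828]
t = (-0.0970, 0.0731, 0.4654) m
M0: Pc = R·M0+t = (-0.15374, +0.07989, +0.46931); u = 716.5·(-0.15374)/0.46931 + 332.0 = 97.2868, v = 405.7·(+0.07989)/0.46931 + 257.9 = 326.9615
M1: Pc = R·M1+t = (-0.08957, +0.12877, +0.47661); u = 716.5·(-0.08957)/0.47661 + 332.0 = 197.3541, v = 405.7·(+0.12877)/0.47661 + 257.9 = 367.5142
M2: Pc = R·M2+t = (-0.04026, +0.06631, +0.46149); u = 716.5·(-0.04026)/0.46149 + 332.0 = 269.4893, v = 405.7·(+0.06631)/0.46149 + 257.9 = 316.1940
M3: Pc = R·M3+t = (-0.10443, +0.01743, +0.45419); u = 716.5·(-0.10443)/0.45419 + 332.0 = 167.2507, v = 405.7·(+0.01743)/0.45419 + 257.9 = 273.4661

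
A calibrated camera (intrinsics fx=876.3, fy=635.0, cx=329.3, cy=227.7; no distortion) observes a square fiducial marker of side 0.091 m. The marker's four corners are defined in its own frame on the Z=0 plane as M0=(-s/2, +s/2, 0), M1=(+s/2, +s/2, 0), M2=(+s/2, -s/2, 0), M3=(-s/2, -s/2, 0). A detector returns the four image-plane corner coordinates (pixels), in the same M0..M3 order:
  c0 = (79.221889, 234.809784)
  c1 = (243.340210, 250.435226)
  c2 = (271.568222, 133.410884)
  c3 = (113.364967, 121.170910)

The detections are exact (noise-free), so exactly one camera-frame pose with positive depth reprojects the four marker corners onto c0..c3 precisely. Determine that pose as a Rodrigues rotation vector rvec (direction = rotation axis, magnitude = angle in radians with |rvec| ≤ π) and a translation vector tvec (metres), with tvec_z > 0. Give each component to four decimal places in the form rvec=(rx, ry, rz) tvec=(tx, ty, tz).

Intrinsics K: fx=876.3, fy=635.0, cx=329.3, cy=227.7
Marker side s = 0.091 m; corners in marker frame (Z=0):
  M0 = (-0.0455, +0.0455, 0)
  M1 = (+0.0455, +0.0455, 0)
  M2 = (+0.0455, -0.0455, 0)
  M3 = (-0.0455, -0.0455, 0)
Detected image corners:
  c0 = (79.221889, 234.809784) px
  c1 = (243.340210, 250.435226) px
  c2 = (271.568222, 133.410884) px
  c3 = (113.364967, 121.170910) px
Planar DLT: solve 8×8 A·h = b for H (H[2,2]=1):
  H  [+1722.99431 -423.59094 +176.21560]
  H  [+103.22820 +1182.97829 +183.67777]
  H  [-0.26759 -0.45511 +1.00000]
B = K⁻¹H; ‖b₁‖=2.099997, ‖b₂‖=2.099997; λ = 2/(‖b₁‖+‖b₂‖) = 0.476191, sign → tz>0 ⇒ λ=+0.476191
r₁ = λ·B[:,0] = (+0.98418,+0.12310,-0.12743); r₂ = λ·B[:,1] = (-0.14874,+0.96484,-0.21672)
r₃ = r₁×r₂ = (+0.09627,+0.23224,+0.96788); SVD([r₁ r₂ r₃]) → R = UVᵀ:
  R  [+0.98418 -0.14874 +0.09627]
  R  [+0.12310 +0.96484 +0.23224]
  R  [-0.12743 -0.21672 +0.96788]
t = (-0.08319, -0.03301, +0.47619) m
tr R = 2.916897; θ = arccos((tr R − 1)/2) = 0.289284 rad = 16.575°
axis k = ((R−Rᵀ)₃₂, (R−Rᵀ)₁₃, (R−Rᵀ)₂₁) / (2 sinθ) = (-0.786919, +0.392075, +0.476482)
rvec = θ·k = (-0.227643, +0.113421, +0.137839)

rvec=(-0.2276, 0.1134, 0.1378) tvec=(-0.0832, -0.0330, 0.4762)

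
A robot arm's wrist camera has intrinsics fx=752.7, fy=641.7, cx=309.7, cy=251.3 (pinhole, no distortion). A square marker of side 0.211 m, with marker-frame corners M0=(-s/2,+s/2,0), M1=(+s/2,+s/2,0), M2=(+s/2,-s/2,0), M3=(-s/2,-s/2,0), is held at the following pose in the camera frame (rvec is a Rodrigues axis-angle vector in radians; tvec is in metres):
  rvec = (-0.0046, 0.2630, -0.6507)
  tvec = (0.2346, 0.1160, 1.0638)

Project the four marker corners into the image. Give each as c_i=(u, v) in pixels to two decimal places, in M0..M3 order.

Intrinsics K: fx=752.7, fy=641.7, cx=309.7, cy=251.3
Marker side s = 0.211 m; corners in marker frame (Z=0):
  M0 = (-0.1055, +0.1055, 0)
  M1 = (+0.1055, +0.1055, 0)
  M2 = (+0.1055, -0.1055, 0)
  M3 = (-0.1055, -0.1055, 0)
rvec = (-0.0046, 0.2630, -0.6507), |rvec| = θ = 0.70186 rad = 40.213°
Rodrigues: sinθ=0.64564, 1−cosθ=0.23635; R = I + sinθ·[k]× + (1−cosθ)·[k]×²:
    [+0.76366 +0.59800 +0.24337]
    [-0.59916 +0.79683 -0.07788]
    [-0.24050 -0.08634 +0.96680]
t = (0.2346, 0.1160, 1.0638) m
M0: Pc = R·M0+t = (+0.21712, +0.26328, +1.08006); u = 752.7·(+0.21712)/1.08006 + 309.7 = 461.0138, v = 641.7·(+0.26328)/1.08006 + 251.3 = 407.7214
M1: Pc = R·M1+t = (+0.37825, +0.13685, +1.02932); u = 752.7·(+0.37825)/1.02932 + 309.7 = 586.3026, v = 641.7·(+0.13685)/1.02932 + 251.3 = 336.6183
M2: Pc = R·M2+t = (+0.25208, -0.03128, +1.04754); u = 752.7·(+0.25208)/1.04754 + 309.7 = 490.8281, v = 641.7·(-0.03128)/1.04754 + 251.3 = 232.1402
M3: Pc = R·M3+t = (+0.09095, +0.09515, +1.09828); u = 752.7·(+0.09095)/1.09828 + 309.7 = 372.0289, v = 641.7·(+0.09515)/1.09828 + 251.3 = 306.8911

c0=(461.01, 407.72) c1=(586.30, 336.62) c2=(490.83, 232.14) c3=(372.03, 306.89)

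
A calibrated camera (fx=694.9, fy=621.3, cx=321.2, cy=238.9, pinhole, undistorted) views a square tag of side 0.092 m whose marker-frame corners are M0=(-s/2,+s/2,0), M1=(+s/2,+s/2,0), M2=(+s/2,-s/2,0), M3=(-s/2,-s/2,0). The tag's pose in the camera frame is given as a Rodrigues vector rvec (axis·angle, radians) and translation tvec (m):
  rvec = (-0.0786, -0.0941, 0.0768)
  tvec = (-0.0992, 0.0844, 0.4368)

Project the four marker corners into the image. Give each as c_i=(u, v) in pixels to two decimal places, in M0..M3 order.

Intrinsics K: fx=694.9, fy=621.3, cx=321.2, cy=238.9
Marker side s = 0.092 m; corners in marker frame (Z=0):
  M0 = (-0.0460, +0.0460, 0)
  M1 = (+0.0460, +0.0460, 0)
  M2 = (+0.0460, -0.0460, 0)
  M3 = (-0.0460, -0.0460, 0)
rvec = (-0.0786, -0.0941, 0.0768), |rvec| = θ = 0.14468 rad = 8.289°
Rodrigues: sinθ=0.14417, 1−cosθ=0.01045; R = I + sinθ·[k]× + (1−cosθ)·[k]×²:
    [+0.99264 -0.07284 -0.09679]
    [+0.08022 +0.99397 +0.07472]
    [+0.09076 -0.08193 +0.99250]
t = (-0.0992, 0.0844, 0.4368) m
M0: Pc = R·M0+t = (-0.14821, +0.12643, +0.42886); u = 694.9·(-0.14821)/0.42886 + 321.2 = 81.0438, v = 621.3·(+0.12643)/0.42886 + 238.9 = 422.0674
M1: Pc = R·M1+t = (-0.05689, +0.13381, +0.43721); u = 694.9·(-0.05689)/0.43721 + 321.2 = 230.7794, v = 621.3·(+0.13381)/0.43721 + 238.9 = 429.0576
M2: Pc = R·M2+t = (-0.05019, +0.04237, +0.44474); u = 694.9·(-0.05019)/0.44474 + 321.2 = 242.7825, v = 621.3·(+0.04237)/0.44474 + 238.9 = 298.0868
M3: Pc = R·M3+t = (-0.14151, +0.03499, +0.43639); u = 694.9·(-0.14151)/0.43639 + 321.2 = 95.8630, v = 621.3·(+0.03499)/0.43639 + 238.9 = 288.7114

c0=(81.04, 422.07) c1=(230.78, 429.06) c2=(242.78, 298.09) c3=(95.86, 288.71)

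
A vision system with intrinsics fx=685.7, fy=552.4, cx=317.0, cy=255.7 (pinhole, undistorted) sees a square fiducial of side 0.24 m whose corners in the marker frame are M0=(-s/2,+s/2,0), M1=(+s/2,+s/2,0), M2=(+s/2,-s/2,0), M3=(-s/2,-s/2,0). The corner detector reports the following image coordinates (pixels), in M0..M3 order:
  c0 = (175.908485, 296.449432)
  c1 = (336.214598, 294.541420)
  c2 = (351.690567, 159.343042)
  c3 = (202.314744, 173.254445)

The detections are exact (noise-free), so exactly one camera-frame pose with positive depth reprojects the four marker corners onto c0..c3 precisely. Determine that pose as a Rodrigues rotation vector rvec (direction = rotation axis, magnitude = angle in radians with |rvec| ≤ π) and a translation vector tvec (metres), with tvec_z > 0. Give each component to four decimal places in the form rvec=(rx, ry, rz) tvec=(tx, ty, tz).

rvec=(-0.3544, 0.4018, 0.0299) tvec=(-0.0745, -0.0470, 0.9497)

Intrinsics K: fx=685.7, fy=552.4, cx=317.0, cy=255.7
Marker side s = 0.24 m; corners in marker frame (Z=0):
  M0 = (-0.1200, +0.1200, 0)
  M1 = (+0.1200, +0.1200, 0)
  M2 = (+0.1200, -0.1200, 0)
  M3 = (-0.1200, -0.1200, 0)
Detected image corners:
  c0 = (175.908485, 296.449432) px
  c1 = (336.214598, 294.541420) px
  c2 = (351.690567, 159.343042) px
  c3 = (202.314744, 173.254445) px
Planar DLT: solve 8×8 A·h = b for H (H[2,2]=1):
  H  [+535.33614 -181.49035 +263.17587]
  H  [-128.32830 +456.42416 +228.38268]
  H  [-0.40851 -0.34937 +1.00000]
B = K⁻¹H; ‖b₁‖=1.052998, ‖b₂‖=1.052998; λ = 2/(‖b₁‖+‖b₂‖) = 0.949669, sign → tz>0 ⇒ λ=+0.949669
r₁ = λ·B[:,0] = (+0.92077,-0.04104,-0.38795); r₂ = λ·B[:,1] = (-0.09797,+0.93825,-0.33179)
r₃ = r₁×r₂ = (+0.37761,+0.34351,+0.85989); SVD([r₁ r₂ r₃]) → R = UVᵀ:
  R  [+0.92077 -0.09797 +0.37761]
  R  [-0.04104 +0.93825 +0.34351]
  R  [-0.38795 -0.33179 +0.85989]
t = (-0.07454, -0.04696, +0.94967) m
tr R = 2.718912; θ = arccos((tr R − 1)/2) = 0.536591 rad = 30.744°
axis k = ((R−Rᵀ)₃₂, (R−Rᵀ)₁₃, (R−Rᵀ)₂₁) / (2 sinθ) = (-0.660491, +0.748767, +0.055680)
rvec = θ·k = (-0.354414, +0.401782, +0.029877)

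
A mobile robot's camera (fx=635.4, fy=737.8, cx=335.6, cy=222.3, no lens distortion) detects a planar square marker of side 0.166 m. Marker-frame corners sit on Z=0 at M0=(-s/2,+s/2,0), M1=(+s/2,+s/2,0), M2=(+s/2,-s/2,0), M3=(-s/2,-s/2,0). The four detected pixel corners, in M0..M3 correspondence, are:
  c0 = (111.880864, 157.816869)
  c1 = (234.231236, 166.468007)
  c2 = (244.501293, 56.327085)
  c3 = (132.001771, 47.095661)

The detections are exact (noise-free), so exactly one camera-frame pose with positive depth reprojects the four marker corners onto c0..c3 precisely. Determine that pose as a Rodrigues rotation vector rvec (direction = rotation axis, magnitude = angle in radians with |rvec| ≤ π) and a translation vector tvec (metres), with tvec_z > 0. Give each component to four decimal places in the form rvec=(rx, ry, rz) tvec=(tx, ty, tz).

rvec=(-0.4677, -0.0775, 0.0401) tvec=(-0.2212, -0.1452, 0.9108)

Intrinsics K: fx=635.4, fy=737.8, cx=335.6, cy=222.3
Marker side s = 0.166 m; corners in marker frame (Z=0):
  M0 = (-0.0830, +0.0830, 0)
  M1 = (+0.0830, +0.0830, 0)
  M2 = (+0.0830, -0.0830, 0)
  M3 = (-0.0830, -0.0830, 0)
Detected image corners:
  c0 = (111.880864, 157.816869) px
  c1 = (234.231236, 166.468007) px
  c2 = (244.501293, 56.327085) px
  c3 = (132.001771, 47.095661) px
Planar DLT: solve 8×8 A·h = b for H (H[2,2]=1):
  H  [+719.13216 -180.97930 +181.31661]
  H  [+61.61464 +612.19361 +104.68012]
  H  [+0.07182 -0.49607 +1.00000]
B = K⁻¹H; ‖b₁‖=1.097945, ‖b₂‖=1.097945; λ = 2/(‖b₁‖+‖b₂‖) = 0.910792, sign → tz>0 ⇒ λ=+0.910792
r₁ = λ·B[:,0] = (+0.99627,+0.05635,+0.06541); r₂ = λ·B[:,1] = (-0.02078,+0.89187,-0.45182)
r₃ = r₁×r₂ = (-0.08380,+0.44877,+0.88971); SVD([r₁ r₂ r₃]) → R = UVᵀ:
  R  [+0.99627 -0.02078 -0.08380]
  R  [+0.05635 +0.89187 +0.44877]
  R  [+0.06541 -0.45182 +0.88971]
t = (-0.22115, -0.14520, +0.91079) m
tr R = 2.777843; θ = arccos((tr R − 1)/2) = 0.475811 rad = 27.262°
axis k = ((R−Rᵀ)₃₂, (R−Rᵀ)₁₃, (R−Rᵀ)₂₁) / (2 sinθ) = (-0.983047, -0.162877, +0.084196)
rvec = θ·k = (-0.467745, -0.077499, +0.040061)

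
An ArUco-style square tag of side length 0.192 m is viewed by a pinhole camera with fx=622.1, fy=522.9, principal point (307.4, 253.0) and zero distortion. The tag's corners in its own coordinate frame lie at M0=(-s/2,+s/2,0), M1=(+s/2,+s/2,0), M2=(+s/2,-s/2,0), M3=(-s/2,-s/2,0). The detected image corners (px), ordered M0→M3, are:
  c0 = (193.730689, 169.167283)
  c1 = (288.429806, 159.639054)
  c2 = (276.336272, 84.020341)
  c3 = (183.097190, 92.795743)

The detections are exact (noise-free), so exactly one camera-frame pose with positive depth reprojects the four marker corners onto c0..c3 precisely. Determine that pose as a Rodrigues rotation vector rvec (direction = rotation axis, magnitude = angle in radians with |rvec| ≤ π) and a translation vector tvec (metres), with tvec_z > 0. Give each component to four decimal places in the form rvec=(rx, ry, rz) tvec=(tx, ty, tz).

rvec=(-0.1124, -0.0451, -0.1313) tvec=(-0.1463, -0.3075, 1.2666)

Intrinsics K: fx=622.1, fy=522.9, cx=307.4, cy=253.0
Marker side s = 0.192 m; corners in marker frame (Z=0):
  M0 = (-0.0960, +0.0960, 0)
  M1 = (+0.0960, +0.0960, 0)
  M2 = (+0.0960, -0.0960, 0)
  M3 = (-0.0960, -0.0960, 0)
Detected image corners:
  c0 = (193.730689, 169.167283) px
  c1 = (288.429806, 159.639054) px
  c2 = (276.336272, 84.020341) px
  c3 = (183.097190, 92.795743) px
Planar DLT: solve 8×8 A·h = b for H (H[2,2]=1):
  H  [+499.10098 +38.97646 +235.53768]
  H  [-42.43543 +384.94042 +126.07410]
  H  [+0.04125 -0.08591 +1.00000]
B = K⁻¹H; ‖b₁‖=0.789491, ‖b₂‖=0.789491; λ = 2/(‖b₁‖+‖b₂‖) = 1.266640, sign → tz>0 ⇒ λ=+1.266640
r₁ = λ·B[:,0] = (+0.99039,-0.12807,+0.05225); r₂ = λ·B[:,1] = (+0.13313,+0.98511,-0.10882)
r₃ = r₁×r₂ = (-0.03753,+0.11473,+0.99269); SVD([r₁ r₂ r₃]) → R = UVᵀ:
  R  [+0.99039 +0.13313 -0.03753]
  R  [-0.12807 +0.98511 +0.11473]
  R  [+0.05225 -0.10882 +0.99269]
t = (-0.14632, -0.30746, +1.26664) m
tr R = 2.968182; θ = arccos((tr R − 1)/2) = 0.178615 rad = 10.234°
axis k = ((R−Rᵀ)₃₂, (R−Rᵀ)₁₃, (R−Rᵀ)₂₁) / (2 sinθ) = (-0.629126, -0.252665, -0.735093)
rvec = θ·k = (-0.112371, -0.045130, -0.131298)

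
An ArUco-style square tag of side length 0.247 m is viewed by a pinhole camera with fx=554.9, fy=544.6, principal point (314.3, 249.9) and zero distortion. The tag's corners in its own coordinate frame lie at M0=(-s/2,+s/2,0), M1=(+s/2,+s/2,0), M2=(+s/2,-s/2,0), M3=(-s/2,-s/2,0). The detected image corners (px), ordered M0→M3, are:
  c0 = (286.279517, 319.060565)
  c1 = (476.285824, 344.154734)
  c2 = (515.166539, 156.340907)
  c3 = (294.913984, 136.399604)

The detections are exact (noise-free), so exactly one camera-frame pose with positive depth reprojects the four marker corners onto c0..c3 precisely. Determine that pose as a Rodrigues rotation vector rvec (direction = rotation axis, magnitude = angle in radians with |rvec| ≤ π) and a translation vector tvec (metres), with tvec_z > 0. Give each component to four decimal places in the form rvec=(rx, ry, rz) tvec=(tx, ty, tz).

Intrinsics K: fx=554.9, fy=544.6, cx=314.3, cy=249.9
Marker side s = 0.247 m; corners in marker frame (Z=0):
  M0 = (-0.1235, +0.1235, 0)
  M1 = (+0.1235, +0.1235, 0)
  M2 = (+0.1235, -0.1235, 0)
  M3 = (-0.1235, -0.1235, 0)
Detected image corners:
  c0 = (286.279517, 319.060565) px
  c1 = (476.285824, 344.154734) px
  c2 = (515.166539, 156.340907) px
  c3 = (294.913984, 136.399604) px
Planar DLT: solve 8×8 A·h = b for H (H[2,2]=1):
  H  [+754.33093 +131.58317 +390.00355]
  H  [+48.26289 +887.32628 +245.32139]
  H  [-0.18262 +0.57581 +1.00000]
B = K⁻¹H; ‖b₁‖=1.484240, ‖b₂‖=1.484240; λ = 2/(‖b₁‖+‖b₂‖) = 0.673746, sign → tz>0 ⇒ λ=+0.673746
r₁ = λ·B[:,0] = (+0.98558,+0.11617,-0.12304); r₂ = λ·B[:,1] = (-0.05997,+0.91973,+0.38795)
r₃ = r₁×r₂ = (+0.15823,-0.37498,+0.91343); SVD([r₁ r₂ r₃]) → R = UVᵀ:
  R  [+0.98558 -0.05997 +0.15823]
  R  [+0.11617 +0.91973 -0.37498]
  R  [-0.12304 +0.38795 +0.91343]
t = (+0.09192, -0.00566, +0.67375) m
tr R = 2.818737; θ = arccos((tr R − 1)/2) = 0.429032 rad = 24.582°
axis k = ((R−Rᵀ)₃₂, (R−Rᵀ)₁₃, (R−Rᵀ)₂₁) / (2 sinθ) = (+0.917000, +0.338068, +0.211711)
rvec = θ·k = (+0.393423, +0.145042, +0.090831)

rvec=(0.3934, 0.1450, 0.0908) tvec=(0.0919, -0.0057, 0.6737)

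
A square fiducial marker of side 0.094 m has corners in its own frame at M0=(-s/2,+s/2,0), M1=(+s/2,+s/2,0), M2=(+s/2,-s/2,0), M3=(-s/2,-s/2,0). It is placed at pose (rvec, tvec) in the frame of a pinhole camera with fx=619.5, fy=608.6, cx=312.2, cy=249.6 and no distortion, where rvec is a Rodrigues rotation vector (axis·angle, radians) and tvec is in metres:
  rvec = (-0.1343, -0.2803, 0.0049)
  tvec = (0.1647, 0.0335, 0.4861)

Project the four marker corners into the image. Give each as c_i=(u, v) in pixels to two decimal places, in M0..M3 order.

c0=(471.66, 352.54) c1=(576.84, 349.86) c2=(568.71, 235.18) c3=(465.82, 231.59)

Intrinsics K: fx=619.5, fy=608.6, cx=312.2, cy=249.6
Marker side s = 0.094 m; corners in marker frame (Z=0):
  M0 = (-0.0470, +0.0470, 0)
  M1 = (+0.0470, +0.0470, 0)
  M2 = (+0.0470, -0.0470, 0)
  M3 = (-0.0470, -0.0470, 0)
rvec = (-0.1343, -0.2803, 0.0049), |rvec| = θ = 0.31085 rad = 17.810°
Rodrigues: sinθ=0.30587, 1−cosθ=0.04793; R = I + sinθ·[k]× + (1−cosθ)·[k]×²:
    [+0.96102 +0.01385 -0.27613]
    [+0.02349 +0.99104 +0.13147]
    [+0.27548 -0.13283 +0.95209]
t = (0.1647, 0.0335, 0.4861) m
M0: Pc = R·M0+t = (+0.12018, +0.07897, +0.46691); u = 619.5·(+0.12018)/0.46691 + 312.2 = 471.6600, v = 608.6·(+0.07897)/0.46691 + 249.6 = 352.5409
M1: Pc = R·M1+t = (+0.21052, +0.08118, +0.49280); u = 619.5·(+0.21052)/0.49280 + 312.2 = 576.8412, v = 608.6·(+0.08118)/0.49280 + 249.6 = 349.8589
M2: Pc = R·M2+t = (+0.20922, -0.01197, +0.50529); u = 619.5·(+0.20922)/0.50529 + 312.2 = 568.7057, v = 608.6·(-0.01197)/0.50529 + 249.6 = 235.1768
M3: Pc = R·M3+t = (+0.11888, -0.01418, +0.47940); u = 619.5·(+0.11888)/0.47940 + 312.2 = 465.8245, v = 608.6·(-0.01418)/0.47940 + 249.6 = 231.5943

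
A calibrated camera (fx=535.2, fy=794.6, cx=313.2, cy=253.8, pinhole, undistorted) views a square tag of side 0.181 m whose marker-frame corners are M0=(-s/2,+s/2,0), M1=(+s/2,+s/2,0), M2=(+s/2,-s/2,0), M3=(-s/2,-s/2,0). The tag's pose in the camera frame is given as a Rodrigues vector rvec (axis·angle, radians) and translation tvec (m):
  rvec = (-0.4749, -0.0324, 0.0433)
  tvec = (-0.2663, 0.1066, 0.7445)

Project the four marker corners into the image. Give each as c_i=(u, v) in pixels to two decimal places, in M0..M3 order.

c0=(38.60, 460.68) c1=(177.30, 469.60) c2=(195.78, 284.71) c3=(71.83, 275.83)

Intrinsics K: fx=535.2, fy=794.6, cx=313.2, cy=253.8
Marker side s = 0.181 m; corners in marker frame (Z=0):
  M0 = (-0.0905, +0.0905, 0)
  M1 = (+0.0905, +0.0905, 0)
  M2 = (+0.0905, -0.0905, 0)
  M3 = (-0.0905, -0.0905, 0)
rvec = (-0.4749, -0.0324, 0.0433), |rvec| = θ = 0.47797 rad = 27.386°
Rodrigues: sinθ=0.45998, 1−cosθ=0.11207; R = I + sinθ·[k]× + (1−cosθ)·[k]×²:
    [+0.99857 -0.03412 -0.04127]
    [+0.04922 +0.88845 +0.45634]
    [+0.02109 -0.45771 +0.88885]
t = (-0.2663, 0.1066, 0.7445) m
M0: Pc = R·M0+t = (-0.35976, +0.18255, +0.70117); u = 535.2·(-0.35976)/0.70117 + 313.2 = 38.5974, v = 794.6·(+0.18255)/0.70117 + 253.8 = 460.6752
M1: Pc = R·M1+t = (-0.17902, +0.19146, +0.70499); u = 535.2·(-0.17902)/0.70499 + 313.2 = 177.2961, v = 794.6·(+0.19146)/0.70499 + 253.8 = 469.5957
M2: Pc = R·M2+t = (-0.17284, +0.03065, +0.78783); u = 535.2·(-0.17284)/0.78783 + 313.2 = 195.7829, v = 794.6·(+0.03065)/0.78783 + 253.8 = 284.7132
M3: Pc = R·M3+t = (-0.35358, +0.02174, +0.78401); u = 535.2·(-0.35358)/0.78401 + 313.2 = 71.8304, v = 794.6·(+0.02174)/0.78401 + 253.8 = 275.8350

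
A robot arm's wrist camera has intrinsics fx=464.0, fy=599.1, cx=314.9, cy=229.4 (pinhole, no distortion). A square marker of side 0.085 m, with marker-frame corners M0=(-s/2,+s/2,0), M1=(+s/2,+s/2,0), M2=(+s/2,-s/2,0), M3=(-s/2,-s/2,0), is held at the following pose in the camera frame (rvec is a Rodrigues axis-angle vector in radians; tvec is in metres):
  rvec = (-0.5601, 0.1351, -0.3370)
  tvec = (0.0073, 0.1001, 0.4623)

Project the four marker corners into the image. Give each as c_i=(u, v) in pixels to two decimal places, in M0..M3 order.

Intrinsics K: fx=464.0, fy=599.1, cx=314.9, cy=229.4
Marker side s = 0.085 m; corners in marker frame (Z=0):
  M0 = (-0.0425, +0.0425, 0)
  M1 = (+0.0425, +0.0425, 0)
  M2 = (+0.0425, -0.0425, 0)
  M3 = (-0.0425, -0.0425, 0)
rvec = (-0.5601, 0.1351, -0.3370), |rvec| = θ = 0.66748 rad = 38.244°
Rodrigues: sinθ=0.61901, 1−cosθ=0.21462; R = I + sinθ·[k]× + (1−cosθ)·[k]×²:
    [+0.93650 +0.27608 +0.21621]
    [-0.34898 +0.79417 +0.49749]
    [-0.03436 -0.54136 +0.84009]
t = (0.0073, 0.1001, 0.4623) m
M0: Pc = R·M0+t = (-0.02077, +0.14868, +0.44075); u = 464.0·(-0.02077)/0.44075 + 314.9 = 293.0366, v = 599.1·(+0.14868)/0.44075 + 229.4 = 431.5010
M1: Pc = R·M1+t = (+0.05883, +0.11902, +0.43783); u = 464.0·(+0.05883)/0.43783 + 314.9 = 377.2509, v = 599.1·(+0.11902)/0.43783 + 229.4 = 392.2602
M2: Pc = R·M2+t = (+0.03537, +0.05152, +0.48385); u = 464.0·(+0.03537)/0.48385 + 314.9 = 348.8172, v = 599.1·(+0.05152)/0.48385 + 229.4 = 293.1872
M3: Pc = R·M3+t = (-0.04423, +0.08118, +0.48677); u = 464.0·(-0.04423)/0.48677 + 314.9 = 272.7345, v = 599.1·(+0.08118)/0.48677 + 229.4 = 329.3129

c0=(293.04, 431.50) c1=(377.25, 392.26) c2=(348.82, 293.19) c3=(272.73, 329.31)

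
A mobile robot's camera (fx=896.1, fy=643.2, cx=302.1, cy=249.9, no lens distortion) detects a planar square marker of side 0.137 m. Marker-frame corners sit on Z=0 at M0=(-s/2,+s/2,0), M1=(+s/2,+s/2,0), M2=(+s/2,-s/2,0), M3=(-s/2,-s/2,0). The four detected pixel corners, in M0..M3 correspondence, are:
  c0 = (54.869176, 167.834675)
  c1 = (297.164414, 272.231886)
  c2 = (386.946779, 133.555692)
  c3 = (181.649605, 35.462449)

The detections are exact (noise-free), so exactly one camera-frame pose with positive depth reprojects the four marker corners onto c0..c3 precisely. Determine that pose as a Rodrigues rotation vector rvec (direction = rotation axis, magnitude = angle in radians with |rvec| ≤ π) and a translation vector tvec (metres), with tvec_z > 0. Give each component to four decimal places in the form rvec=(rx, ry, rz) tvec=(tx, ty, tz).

rvec=(-0.4368, -0.3233, 0.4844) tvec=(-0.0342, -0.0738, 0.4708)

Intrinsics K: fx=896.1, fy=643.2, cx=302.1, cy=249.9
Marker side s = 0.137 m; corners in marker frame (Z=0):
  M0 = (-0.0685, +0.0685, 0)
  M1 = (+0.0685, +0.0685, 0)
  M2 = (+0.0685, -0.0685, 0)
  M3 = (-0.0685, -0.0685, 0)
Detected image corners:
  c0 = (54.869176, 167.834675) px
  c1 = (297.164414, 272.231886) px
  c2 = (386.946779, 133.555692) px
  c3 = (181.649605, 35.462449) px
Planar DLT: solve 8×8 A·h = b for H (H[2,2]=1):
  H  [+1719.23625 -1018.32689 +237.05598]
  H  [+800.28187 +836.54057 +149.02829]
  H  [+0.41277 -1.00700 +1.00000]
B = K⁻¹H; ‖b₁‖=2.124016, ‖b₂‖=2.124016; λ = 2/(‖b₁‖+‖b₂‖) = 0.470806, sign → tz>0 ⇒ λ=+0.470806
r₁ = λ·B[:,0] = (+0.83776,+0.51028,+0.19433); r₂ = λ·B[:,1] = (-0.37519,+0.79653,-0.47410)
r₃ = r₁×r₂ = (-0.39672,+0.32427,+0.85875); SVD([r₁ r₂ r₃]) → R = UVᵀ:
  R  [+0.83776 -0.37519 -0.39672]
  R  [+0.51028 +0.79653 +0.32427]
  R  [+0.19433 -0.47410 +0.85875]
t = (-0.03417, -0.07384, +0.47081) m
tr R = 2.493046; θ = arccos((tr R − 1)/2) = 0.727976 rad = 41.710°
axis k = ((R−Rᵀ)₃₂, (R−Rᵀ)₁₃, (R−Rᵀ)₂₁) / (2 sinθ) = (-0.599960, -0.444161, +0.665409)
rvec = θ·k = (-0.436756, -0.323338, +0.484401)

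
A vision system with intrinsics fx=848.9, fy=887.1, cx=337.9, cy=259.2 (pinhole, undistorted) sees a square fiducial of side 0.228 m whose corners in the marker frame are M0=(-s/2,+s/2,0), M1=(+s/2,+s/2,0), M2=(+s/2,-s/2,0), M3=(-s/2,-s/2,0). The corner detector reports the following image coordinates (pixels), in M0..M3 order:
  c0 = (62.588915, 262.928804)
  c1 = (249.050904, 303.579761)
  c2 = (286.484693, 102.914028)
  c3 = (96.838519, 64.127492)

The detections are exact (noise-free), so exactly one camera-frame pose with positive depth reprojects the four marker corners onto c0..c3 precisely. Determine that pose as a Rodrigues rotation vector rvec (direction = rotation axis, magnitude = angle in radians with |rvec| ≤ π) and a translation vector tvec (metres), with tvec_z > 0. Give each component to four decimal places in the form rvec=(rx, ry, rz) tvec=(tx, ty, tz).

Intrinsics K: fx=848.9, fy=887.1, cx=337.9, cy=259.2
Marker side s = 0.228 m; corners in marker frame (Z=0):
  M0 = (-0.1140, +0.1140, 0)
  M1 = (+0.1140, +0.1140, 0)
  M2 = (+0.1140, -0.1140, 0)
  M3 = (-0.1140, -0.1140, 0)
Detected image corners:
  c0 = (62.588915, 262.928804) px
  c1 = (249.050904, 303.579761) px
  c2 = (286.484693, 102.914028) px
  c3 = (96.838519, 64.127492) px
Planar DLT: solve 8×8 A·h = b for H (H[2,2]=1):
  H  [+815.42213 -146.03231 +173.03459]
  H  [+164.39159 +887.74231 +183.99502]
  H  [-0.05367 +0.06403 +1.00000]
B = K⁻¹H; ‖b₁‖=1.003725, ‖b₂‖=1.003725; λ = 2/(‖b₁‖+‖b₂‖) = 0.996289, sign → tz>0 ⇒ λ=+0.996289
r₁ = λ·B[:,0] = (+0.97828,+0.20025,-0.05348); r₂ = λ·B[:,1] = (-0.19678,+0.97837,+0.06380)
r₃ = r₁×r₂ = (+0.06509,-0.05189,+0.99653); SVD([r₁ r₂ r₃]) → R = UVᵀ:
  R  [+0.97828 -0.19678 +0.06509]
  R  [+0.20025 +0.97837 -0.05189]
  R  [-0.05348 +0.06380 +0.99653]
t = (-0.19349, -0.08446, +0.99629) m
tr R = 2.953183; θ = arccos((tr R − 1)/2) = 0.216797 rad = 12.422°
axis k = ((R−Rᵀ)₃₂, (R−Rᵀ)₁₃, (R−Rᵀ)₂₁) / (2 sinθ) = (+0.268907, +0.275613, +0.922890)
rvec = θ·k = (+0.058298, +0.059752, +0.200079)

rvec=(0.0583, 0.0598, 0.2001) tvec=(-0.1935, -0.0845, 0.9963)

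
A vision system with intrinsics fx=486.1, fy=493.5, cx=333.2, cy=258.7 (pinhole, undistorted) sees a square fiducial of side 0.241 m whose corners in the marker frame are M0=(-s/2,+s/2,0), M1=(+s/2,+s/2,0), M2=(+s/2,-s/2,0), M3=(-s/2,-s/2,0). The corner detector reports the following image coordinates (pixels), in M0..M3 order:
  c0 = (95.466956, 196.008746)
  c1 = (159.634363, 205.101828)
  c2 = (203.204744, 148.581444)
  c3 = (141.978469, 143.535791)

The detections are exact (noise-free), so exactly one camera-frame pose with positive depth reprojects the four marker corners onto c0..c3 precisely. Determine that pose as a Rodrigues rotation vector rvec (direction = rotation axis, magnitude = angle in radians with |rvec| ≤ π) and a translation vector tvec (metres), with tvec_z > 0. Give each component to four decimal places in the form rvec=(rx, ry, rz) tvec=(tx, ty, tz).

Intrinsics K: fx=486.1, fy=493.5, cx=333.2, cy=258.7
Marker side s = 0.241 m; corners in marker frame (Z=0):
  M0 = (-0.1205, +0.1205, 0)
  M1 = (+0.1205, +0.1205, 0)
  M2 = (+0.1205, -0.1205, 0)
  M3 = (-0.1205, -0.1205, 0)
Detected image corners:
  c0 = (95.466956, 196.008746) px
  c1 = (159.634363, 205.101828) px
  c2 = (203.204744, 148.581444) px
  c3 = (141.978469, 143.535791) px
Planar DLT: solve 8×8 A·h = b for H (H[2,2]=1):
  H  [+221.03415 -244.19494 +150.12627]
  H  [-15.90401 +159.90976 +171.94714]
  H  [-0.25880 -0.38057 +1.00000]
B = K⁻¹H; ‖b₁‖=0.690825, ‖b₂‖=0.690825; λ = 2/(‖b₁‖+‖b₂‖) = 1.447545, sign → tz>0 ⇒ λ=+1.447545
r₁ = λ·B[:,0] = (+0.91500,+0.14974,-0.37463); r₂ = λ·B[:,1] = (-0.34957,+0.75784,-0.55089)
r₃ = r₁×r₂ = (+0.20142,+0.63503,+0.74577); SVD([r₁ r₂ r₃]) → R = UVᵀ:
  R  [+0.91500 -0.34957 +0.20142]
  R  [+0.14974 +0.75784 +0.63503]
  R  [-0.37463 -0.55089 +0.74577]
t = (-0.54517, -0.25447, +1.44754) m
tr R = 2.418609; θ = arccos((tr R − 1)/2) = 0.782286 rad = 44.822°
axis k = ((R−Rᵀ)₃₂, (R−Rᵀ)₁₃, (R−Rᵀ)₂₁) / (2 sinθ) = (-0.841196, +0.408602, +0.354166)
rvec = θ·k = (-0.658056, +0.319643, +0.277059)

rvec=(-0.6581, 0.3196, 0.2771) tvec=(-0.5452, -0.2545, 1.4475)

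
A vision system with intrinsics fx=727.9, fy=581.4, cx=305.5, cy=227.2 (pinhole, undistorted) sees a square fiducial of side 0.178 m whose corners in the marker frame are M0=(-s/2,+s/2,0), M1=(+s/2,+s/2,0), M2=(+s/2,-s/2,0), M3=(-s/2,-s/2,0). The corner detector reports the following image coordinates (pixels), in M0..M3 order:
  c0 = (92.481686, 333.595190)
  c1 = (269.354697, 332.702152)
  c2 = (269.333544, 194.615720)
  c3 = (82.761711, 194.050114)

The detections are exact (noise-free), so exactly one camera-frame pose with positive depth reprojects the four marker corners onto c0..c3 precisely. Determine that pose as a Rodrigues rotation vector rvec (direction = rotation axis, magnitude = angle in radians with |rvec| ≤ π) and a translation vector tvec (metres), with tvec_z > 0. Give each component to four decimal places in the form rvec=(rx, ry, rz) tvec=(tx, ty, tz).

rvec=(0.2161, -0.0423, 0.0060) tvec=(-0.1248, 0.0474, 0.7182)

Intrinsics K: fx=727.9, fy=581.4, cx=305.5, cy=227.2
Marker side s = 0.178 m; corners in marker frame (Z=0):
  M0 = (-0.0890, +0.0890, 0)
  M1 = (+0.0890, +0.0890, 0)
  M2 = (+0.0890, -0.0890, 0)
  M3 = (-0.0890, -0.0890, 0)
Detected image corners:
  c0 = (92.481686, 333.595190) px
  c1 = (269.354697, 332.702152) px
  c2 = (269.333544, 194.615720) px
  c3 = (82.761711, 194.050114) px
Planar DLT: solve 8×8 A·h = b for H (H[2,2]=1):
  H  [+1030.78838 +80.45108 +179.02777]
  H  [+14.63351 +858.50256 +265.58274]
  H  [+0.05938 +0.29825 +1.00000]
B = K⁻¹H; ‖b₁‖=1.392457, ‖b₂‖=1.392457; λ = 2/(‖b₁‖+‖b₂‖) = 0.718155, sign → tz>0 ⇒ λ=+0.718155
r₁ = λ·B[:,0] = (+0.99909,+0.00141,+0.04265); r₂ = λ·B[:,1] = (-0.01052,+0.97674,+0.21419)
r₃ = r₁×r₂ = (-0.04135,-0.21444,+0.97586); SVD([r₁ r₂ r₃]) → R = UVᵀ:
  R  [+0.99909 -0.01052 -0.04135]
  R  [+0.00141 +0.97674 -0.21444]
  R  [+0.04265 +0.21419 +0.97586]
t = (-0.12478, +0.04741, +0.71815) m
tr R = 2.951686; θ = arccos((tr R − 1)/2) = 0.220250 rad = 12.619°
axis k = ((R−Rᵀ)₃₂, (R−Rᵀ)₁₃, (R−Rᵀ)₂₁) / (2 sinθ) = (+0.980968, -0.192242, +0.027306)
rvec = θ·k = (+0.216058, -0.042341, +0.006014)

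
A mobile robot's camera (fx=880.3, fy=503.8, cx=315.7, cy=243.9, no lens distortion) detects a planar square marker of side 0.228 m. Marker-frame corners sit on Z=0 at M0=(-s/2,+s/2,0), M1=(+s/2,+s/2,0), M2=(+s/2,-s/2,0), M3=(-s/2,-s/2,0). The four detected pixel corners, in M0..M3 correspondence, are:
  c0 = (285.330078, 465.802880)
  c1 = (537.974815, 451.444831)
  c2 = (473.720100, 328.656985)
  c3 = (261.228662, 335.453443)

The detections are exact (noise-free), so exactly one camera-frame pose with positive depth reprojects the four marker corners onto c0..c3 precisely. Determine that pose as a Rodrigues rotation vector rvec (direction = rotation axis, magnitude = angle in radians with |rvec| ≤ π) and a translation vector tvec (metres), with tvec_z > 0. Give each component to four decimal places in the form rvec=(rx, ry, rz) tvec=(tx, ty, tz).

rvec=(-0.7495, -0.1486, -0.0869) tvec=(0.0715, 0.2443, 0.8455)

Intrinsics K: fx=880.3, fy=503.8, cx=315.7, cy=243.9
Marker side s = 0.228 m; corners in marker frame (Z=0):
  M0 = (-0.1140, +0.1140, 0)
  M1 = (+0.1140, +0.1140, 0)
  M2 = (+0.1140, -0.1140, 0)
  M3 = (-0.1140, -0.1140, 0)
Detected image corners:
  c0 = (285.330078, 465.802880) px
  c1 = (537.974815, 451.444831) px
  c2 = (473.720100, 328.656985) px
  c3 = (261.228662, 335.453443) px
Planar DLT: solve 8×8 A·h = b for H (H[2,2]=1):
  H  [+1088.27612 -113.74513 +390.15649]
  H  [+32.45552 +240.69468 +389.49039]
  H  [+0.19564 -0.79441 +1.00000]
B = K⁻¹H; ‖b₁‖=1.182779, ‖b₂‖=1.182779; λ = 2/(‖b₁‖+‖b₂‖) = 0.845466, sign → tz>0 ⇒ λ=+0.845466
r₁ = λ·B[:,0] = (+0.98589,-0.02561,+0.16541); r₂ = λ·B[:,1] = (+0.13163,+0.72909,-0.67165)
r₃ = r₁×r₂ = (-0.10340,+0.68394,+0.72217); SVD([r₁ r₂ r₃]) → R = UVᵀ:
  R  [+0.98589 +0.13163 -0.10340]
  R  [-0.02561 +0.72909 +0.68394]
  R  [+0.16541 -0.67165 +0.72217]
t = (+0.07151, +0.24433, +0.84547) m
tr R = 2.437150; θ = arccos((tr R − 1)/2) = 0.769045 rad = 44.063°
axis k = ((R−Rᵀ)₃₂, (R−Rᵀ)₁₃, (R−Rᵀ)₂₁) / (2 sinθ) = (-0.974613, -0.193260, -0.113048)
rvec = θ·k = (-0.749521, -0.148625, -0.086939)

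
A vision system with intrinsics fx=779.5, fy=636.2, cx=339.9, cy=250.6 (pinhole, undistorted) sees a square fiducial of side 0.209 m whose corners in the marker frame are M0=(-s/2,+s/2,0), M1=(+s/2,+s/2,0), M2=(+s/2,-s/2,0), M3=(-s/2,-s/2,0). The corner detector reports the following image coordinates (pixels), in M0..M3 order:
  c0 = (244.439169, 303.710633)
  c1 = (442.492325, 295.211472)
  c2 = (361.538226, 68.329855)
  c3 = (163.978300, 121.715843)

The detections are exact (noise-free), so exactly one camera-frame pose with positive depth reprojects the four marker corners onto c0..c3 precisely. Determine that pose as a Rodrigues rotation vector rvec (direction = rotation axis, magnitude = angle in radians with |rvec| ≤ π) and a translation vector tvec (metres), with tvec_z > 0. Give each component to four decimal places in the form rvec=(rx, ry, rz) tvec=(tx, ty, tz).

Intrinsics K: fx=779.5, fy=636.2, cx=339.9, cy=250.6
Marker side s = 0.209 m; corners in marker frame (Z=0):
  M0 = (-0.1045, +0.1045, 0)
  M1 = (+0.1045, +0.1045, 0)
  M2 = (+0.1045, -0.1045, 0)
  M3 = (-0.1045, -0.1045, 0)
Detected image corners:
  c0 = (244.439169, 303.710633) px
  c1 = (442.492325, 295.211472) px
  c2 = (361.538226, 68.329855) px
  c3 = (163.978300, 121.715843) px
Planar DLT: solve 8×8 A·h = b for H (H[2,2]=1):
  H  [+646.06656 +504.99860 +294.52325]
  H  [-339.13968 +1044.46141 +203.03663]
  H  [-0.99113 +0.39246 +1.00000]
B = K⁻¹H; ‖b₁‖=1.610227, ‖b₂‖=1.610227; λ = 2/(‖b₁‖+‖b₂‖) = 0.621030, sign → tz>0 ⇒ λ=+0.621030
r₁ = λ·B[:,0] = (+0.78312,-0.08860,-0.61552); r₂ = λ·B[:,1] = (+0.29606,+0.92355,+0.24373)
r₃ = r₁×r₂ = (+0.54687,-0.37310,+0.74948); SVD([r₁ r₂ r₃]) → R = UVᵀ:
  R  [+0.78312 +0.29606 +0.54687]
  R  [-0.08860 +0.92355 -0.37310]
  R  [-0.61552 +0.24373 +0.74948]
t = (-0.03615, -0.04643, +0.62103) m
tr R = 2.456156; θ = arccos((tr R − 1)/2) = 0.755283 rad = 43.275°
axis k = ((R−Rᵀ)₃₂, (R−Rᵀ)₁₃, (R−Rᵀ)₂₁) / (2 sinθ) = (+0.449919, +0.847854, -0.280566)
rvec = θ·k = (+0.339816, +0.640369, -0.211906)

rvec=(0.3398, 0.6404, -0.2119) tvec=(-0.0362, -0.0464, 0.6210)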